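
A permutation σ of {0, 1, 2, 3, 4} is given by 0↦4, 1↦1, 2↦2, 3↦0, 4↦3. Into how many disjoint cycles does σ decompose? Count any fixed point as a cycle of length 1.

3

Cycle decomposition: (0 4 3) (1) (2).
3 cycles.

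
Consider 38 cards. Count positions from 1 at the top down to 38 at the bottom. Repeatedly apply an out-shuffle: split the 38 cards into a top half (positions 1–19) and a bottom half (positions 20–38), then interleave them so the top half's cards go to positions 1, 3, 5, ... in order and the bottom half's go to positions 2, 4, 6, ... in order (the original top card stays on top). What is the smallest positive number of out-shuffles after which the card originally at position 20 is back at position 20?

Follow position 20 under repeated out-shuffles:
20 → 2 → 3 → 5 → 9 → 17 → 33 → 28 → ... → 20 (length 36)
It first returns after 36 out-shuffles.

36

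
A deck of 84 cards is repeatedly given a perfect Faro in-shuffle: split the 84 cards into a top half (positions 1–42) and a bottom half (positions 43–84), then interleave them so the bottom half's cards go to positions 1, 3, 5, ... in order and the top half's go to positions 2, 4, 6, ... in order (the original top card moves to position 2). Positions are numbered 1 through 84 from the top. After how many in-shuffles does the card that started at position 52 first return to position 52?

Follow position 52 under repeated in-shuffles:
52 → 19 → 38 → 76 → 67 → 49 → 13 → 26 → 52
It first returns after 8 in-shuffles.

8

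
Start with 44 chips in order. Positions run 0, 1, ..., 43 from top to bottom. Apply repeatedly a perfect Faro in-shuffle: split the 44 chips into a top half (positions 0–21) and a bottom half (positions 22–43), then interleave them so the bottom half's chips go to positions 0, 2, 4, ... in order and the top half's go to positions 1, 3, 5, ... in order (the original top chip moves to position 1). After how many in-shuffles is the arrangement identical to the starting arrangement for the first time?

12

The in-shuffle permutes the 44 positions with cycle lengths [2, 4, 4, 4, 6, 12, 12].
Every chip is home exactly when every cycle has completed a whole number of laps, i.e. after lcm(2, 4, 6, 12) = 12 in-shuffles.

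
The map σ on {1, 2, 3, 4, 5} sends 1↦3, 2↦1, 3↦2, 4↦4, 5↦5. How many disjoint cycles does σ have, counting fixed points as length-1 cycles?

3

Cycle decomposition: (1 3 2) (4) (5).
3 cycles.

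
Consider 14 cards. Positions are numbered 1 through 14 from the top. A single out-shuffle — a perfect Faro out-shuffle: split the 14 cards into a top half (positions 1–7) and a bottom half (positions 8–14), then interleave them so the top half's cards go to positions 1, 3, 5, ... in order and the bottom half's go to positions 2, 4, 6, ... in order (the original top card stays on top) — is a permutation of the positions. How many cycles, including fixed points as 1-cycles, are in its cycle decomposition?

Trace each unvisited position around until it returns:
(1) (2 3 5 9 4 7 ... len 12) (14)
3 cycles in total.

3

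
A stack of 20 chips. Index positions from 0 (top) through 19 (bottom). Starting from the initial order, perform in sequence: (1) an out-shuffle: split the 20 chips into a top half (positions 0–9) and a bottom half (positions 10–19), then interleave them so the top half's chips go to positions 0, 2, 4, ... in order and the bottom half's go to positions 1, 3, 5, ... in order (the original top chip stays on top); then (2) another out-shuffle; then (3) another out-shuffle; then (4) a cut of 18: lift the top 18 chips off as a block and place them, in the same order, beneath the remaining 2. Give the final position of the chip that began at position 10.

Track the chip from position 10 forward through each operation:
  after op 1 (out-shuffle): 10 → 1
  after op 2 (out-shuffle): 1 → 2
  after op 3 (out-shuffle): 2 → 4
  after op 4 (cut 18): 4 → 6

6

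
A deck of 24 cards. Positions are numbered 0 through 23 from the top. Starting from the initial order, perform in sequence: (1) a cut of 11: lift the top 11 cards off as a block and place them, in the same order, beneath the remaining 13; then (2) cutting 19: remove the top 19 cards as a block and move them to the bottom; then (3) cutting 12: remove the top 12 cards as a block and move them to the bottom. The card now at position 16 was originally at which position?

10

Undo the operations in reverse order, starting from position 16:
  undo op 3 (cut 12): 16 ← 4
  undo op 2 (cut 19): 4 ← 23
  undo op 1 (cut 11): 23 ← 10
So the card at position 16 came from original position 10.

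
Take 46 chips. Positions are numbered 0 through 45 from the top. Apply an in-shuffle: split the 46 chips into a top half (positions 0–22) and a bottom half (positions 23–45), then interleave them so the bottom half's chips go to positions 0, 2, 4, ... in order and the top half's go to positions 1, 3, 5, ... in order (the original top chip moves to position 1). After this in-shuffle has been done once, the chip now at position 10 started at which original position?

Work backwards from position 10, undoing one in-shuffle at a time:
10 ← 28
So the chip now at position 10 started at position 28.

28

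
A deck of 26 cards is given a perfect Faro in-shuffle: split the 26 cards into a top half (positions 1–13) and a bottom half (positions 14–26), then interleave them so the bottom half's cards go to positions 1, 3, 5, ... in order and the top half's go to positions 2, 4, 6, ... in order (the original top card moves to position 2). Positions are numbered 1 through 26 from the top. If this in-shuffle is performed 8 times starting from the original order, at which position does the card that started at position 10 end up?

22

Track the card's position through each in-shuffle:
10 → 20 → 13 → 26 → 25 → 23 → 19 → 11 → 22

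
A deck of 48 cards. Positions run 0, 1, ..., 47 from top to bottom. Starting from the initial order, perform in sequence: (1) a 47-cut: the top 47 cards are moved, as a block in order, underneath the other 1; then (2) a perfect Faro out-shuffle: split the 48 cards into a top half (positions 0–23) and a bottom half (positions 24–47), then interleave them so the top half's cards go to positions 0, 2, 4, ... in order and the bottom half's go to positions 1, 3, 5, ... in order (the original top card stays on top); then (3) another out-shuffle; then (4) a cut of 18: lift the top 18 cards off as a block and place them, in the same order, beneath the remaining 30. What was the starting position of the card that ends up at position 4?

28

Undo the operations in reverse order, starting from position 4:
  undo op 4 (cut 18): 4 ← 22
  undo op 3 (out-shuffle, from top half): 22 ← 11
  undo op 2 (out-shuffle, from bottom half): 11 ← 29
  undo op 1 (cut 47): 29 ← 28
So the card at position 4 came from original position 28.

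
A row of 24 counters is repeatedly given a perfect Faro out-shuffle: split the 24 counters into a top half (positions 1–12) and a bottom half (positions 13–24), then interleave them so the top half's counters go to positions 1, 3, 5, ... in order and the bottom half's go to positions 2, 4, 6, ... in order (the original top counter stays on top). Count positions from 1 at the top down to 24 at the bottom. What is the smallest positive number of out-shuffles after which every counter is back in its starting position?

The out-shuffle permutes the 24 positions with cycle lengths [1, 1, 11, 11].
Every counter is home exactly when every cycle has completed a whole number of laps, i.e. after lcm(1, 11) = 11 out-shuffles.

11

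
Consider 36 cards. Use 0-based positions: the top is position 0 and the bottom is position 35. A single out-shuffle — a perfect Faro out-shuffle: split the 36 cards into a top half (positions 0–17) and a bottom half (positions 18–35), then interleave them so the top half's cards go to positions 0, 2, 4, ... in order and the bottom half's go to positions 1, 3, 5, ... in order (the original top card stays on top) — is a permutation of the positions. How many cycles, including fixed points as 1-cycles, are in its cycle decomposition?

Trace each unvisited position around until it returns:
(0) (1 2 4 8 16 32 ... len 12) (3 6 12 24 13 26 ... len 12) (5 10 20) (7 14 28 21) (15 30 25) (35)
7 cycles in total.

7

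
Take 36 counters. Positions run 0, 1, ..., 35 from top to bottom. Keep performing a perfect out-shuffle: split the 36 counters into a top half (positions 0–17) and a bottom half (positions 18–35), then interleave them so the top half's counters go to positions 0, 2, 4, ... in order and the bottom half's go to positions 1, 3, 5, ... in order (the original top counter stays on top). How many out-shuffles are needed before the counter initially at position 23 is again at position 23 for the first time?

12

Follow position 23 under repeated out-shuffles:
23 → 11 → 22 → 9 → 18 → 1 → 2 → 4 → 8 → 16 → 32 → 29 → 23
It first returns after 12 out-shuffles.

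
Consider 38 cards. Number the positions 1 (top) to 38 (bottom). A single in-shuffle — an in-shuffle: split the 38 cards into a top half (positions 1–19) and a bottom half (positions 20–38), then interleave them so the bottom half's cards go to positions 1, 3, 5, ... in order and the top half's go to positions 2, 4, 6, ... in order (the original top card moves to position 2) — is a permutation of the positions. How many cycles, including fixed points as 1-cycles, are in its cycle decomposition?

Trace each unvisited position around until it returns:
(1 2 4 8 16 32 ... len 12) (3 6 12 24 9 18 ... len 12) (7 14 28 17 34 29 ... len 12) (13 26)
4 cycles in total.

4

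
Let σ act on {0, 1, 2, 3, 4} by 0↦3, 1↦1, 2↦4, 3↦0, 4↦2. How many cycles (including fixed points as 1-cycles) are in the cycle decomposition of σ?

3

Cycle decomposition: (0 3) (1) (2 4).
3 cycles.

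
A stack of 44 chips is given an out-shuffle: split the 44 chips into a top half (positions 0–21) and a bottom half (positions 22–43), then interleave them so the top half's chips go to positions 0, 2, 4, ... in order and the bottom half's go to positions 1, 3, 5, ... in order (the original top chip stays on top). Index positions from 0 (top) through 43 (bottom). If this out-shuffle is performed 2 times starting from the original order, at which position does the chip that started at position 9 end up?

Track the chip's position through each out-shuffle:
9 → 18 → 36

36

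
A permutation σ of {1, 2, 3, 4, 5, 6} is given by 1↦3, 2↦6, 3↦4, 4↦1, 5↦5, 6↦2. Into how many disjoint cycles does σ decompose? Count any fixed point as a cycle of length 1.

Cycle decomposition: (1 3 4) (2 6) (5).
3 cycles.

3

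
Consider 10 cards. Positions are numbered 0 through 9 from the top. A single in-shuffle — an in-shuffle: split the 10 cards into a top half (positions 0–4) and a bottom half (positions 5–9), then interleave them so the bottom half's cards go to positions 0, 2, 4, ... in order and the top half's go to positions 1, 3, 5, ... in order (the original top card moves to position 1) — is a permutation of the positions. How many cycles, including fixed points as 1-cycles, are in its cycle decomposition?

Trace each unvisited position around until it returns:
(0 1 3 7 4 9 8 6 2 5)
1 cycle in total.

1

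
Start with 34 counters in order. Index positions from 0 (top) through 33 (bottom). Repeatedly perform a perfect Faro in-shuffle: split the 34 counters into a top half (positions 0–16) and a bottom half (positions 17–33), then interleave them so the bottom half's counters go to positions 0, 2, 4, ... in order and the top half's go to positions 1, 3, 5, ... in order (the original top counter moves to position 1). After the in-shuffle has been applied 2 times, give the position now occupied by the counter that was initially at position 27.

6

Track the counter's position through each in-shuffle:
27 → 20 → 6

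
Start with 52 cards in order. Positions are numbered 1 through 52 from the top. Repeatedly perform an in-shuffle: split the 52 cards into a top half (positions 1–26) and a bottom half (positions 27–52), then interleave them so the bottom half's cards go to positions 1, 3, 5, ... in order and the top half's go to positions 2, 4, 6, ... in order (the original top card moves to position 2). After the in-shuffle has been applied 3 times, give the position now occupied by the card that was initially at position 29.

20

Track the card's position through each in-shuffle:
29 → 5 → 10 → 20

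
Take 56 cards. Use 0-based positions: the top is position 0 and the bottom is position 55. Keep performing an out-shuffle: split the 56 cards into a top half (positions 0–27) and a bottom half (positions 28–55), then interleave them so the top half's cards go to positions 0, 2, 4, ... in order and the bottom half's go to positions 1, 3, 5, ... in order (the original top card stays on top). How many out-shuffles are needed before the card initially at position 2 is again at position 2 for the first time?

20

Follow position 2 under repeated out-shuffles:
2 → 4 → 8 → 16 → 32 → 9 → 18 → 36 → 17 → 34 → 13 → 26 → 52 → 49 → 43 → 31 → 7 → 14 → 28 → 1 → 2
It first returns after 20 out-shuffles.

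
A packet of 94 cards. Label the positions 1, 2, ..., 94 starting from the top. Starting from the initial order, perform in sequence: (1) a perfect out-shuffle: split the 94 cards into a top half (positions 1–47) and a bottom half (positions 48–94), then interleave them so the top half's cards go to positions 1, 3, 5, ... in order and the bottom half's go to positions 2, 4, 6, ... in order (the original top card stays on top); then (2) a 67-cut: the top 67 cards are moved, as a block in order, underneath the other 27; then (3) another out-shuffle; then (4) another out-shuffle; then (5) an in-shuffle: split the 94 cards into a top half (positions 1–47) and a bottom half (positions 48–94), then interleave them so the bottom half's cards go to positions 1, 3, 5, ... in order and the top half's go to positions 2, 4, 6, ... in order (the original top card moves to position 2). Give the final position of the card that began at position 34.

Track the card from position 34 forward through each operation:
  after op 1 (out-shuffle): 34 → 67
  after op 2 (cut 67): 67 → 94
  after op 3 (out-shuffle): 94 → 94
  after op 4 (out-shuffle): 94 → 94
  after op 5 (in-shuffle): 94 → 93

93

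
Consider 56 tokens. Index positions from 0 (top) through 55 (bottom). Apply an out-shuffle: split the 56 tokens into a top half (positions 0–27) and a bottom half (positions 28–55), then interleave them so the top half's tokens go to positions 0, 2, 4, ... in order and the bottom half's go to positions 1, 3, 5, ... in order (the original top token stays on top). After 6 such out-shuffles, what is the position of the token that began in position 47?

Track the token's position through each out-shuffle:
47 → 39 → 23 → 46 → 37 → 19 → 38

38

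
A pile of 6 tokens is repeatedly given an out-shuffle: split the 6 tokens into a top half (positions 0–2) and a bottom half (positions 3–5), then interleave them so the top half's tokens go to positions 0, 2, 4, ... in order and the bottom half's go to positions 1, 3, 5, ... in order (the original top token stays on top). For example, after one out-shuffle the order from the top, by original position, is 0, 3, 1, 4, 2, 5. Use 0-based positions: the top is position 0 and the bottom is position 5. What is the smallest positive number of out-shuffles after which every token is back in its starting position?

4

The out-shuffle permutes the 6 positions with cycle lengths [1, 1, 4].
Every token is home exactly when every cycle has completed a whole number of laps, i.e. after lcm(1, 4) = 4 out-shuffles.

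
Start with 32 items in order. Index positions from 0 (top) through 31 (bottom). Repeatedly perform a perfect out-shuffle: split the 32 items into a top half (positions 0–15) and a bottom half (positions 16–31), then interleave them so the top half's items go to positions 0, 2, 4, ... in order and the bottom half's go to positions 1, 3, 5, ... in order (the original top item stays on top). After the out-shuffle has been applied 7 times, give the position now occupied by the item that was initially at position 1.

4

Track the item's position through each out-shuffle:
1 → 2 → 4 → 8 → 16 → 1 → 2 → 4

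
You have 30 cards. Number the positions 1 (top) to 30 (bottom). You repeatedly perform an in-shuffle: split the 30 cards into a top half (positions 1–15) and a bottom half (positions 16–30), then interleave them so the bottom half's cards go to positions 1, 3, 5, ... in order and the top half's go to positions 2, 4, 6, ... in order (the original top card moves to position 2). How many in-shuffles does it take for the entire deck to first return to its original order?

5

The in-shuffle permutes the 30 positions with cycle lengths [5, 5, 5, 5, 5, 5].
Every card is home exactly when every cycle has completed a whole number of laps, i.e. after lcm(5) = 5 in-shuffles.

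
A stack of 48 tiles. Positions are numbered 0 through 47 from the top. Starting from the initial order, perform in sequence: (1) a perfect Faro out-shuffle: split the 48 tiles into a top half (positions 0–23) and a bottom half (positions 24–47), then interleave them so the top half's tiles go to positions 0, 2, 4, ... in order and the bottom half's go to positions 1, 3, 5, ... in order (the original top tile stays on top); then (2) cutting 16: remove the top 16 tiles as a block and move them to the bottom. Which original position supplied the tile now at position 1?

32

Undo the operations in reverse order, starting from position 1:
  undo op 2 (cut 16): 1 ← 17
  undo op 1 (out-shuffle, from bottom half): 17 ← 32
So the tile at position 1 came from original position 32.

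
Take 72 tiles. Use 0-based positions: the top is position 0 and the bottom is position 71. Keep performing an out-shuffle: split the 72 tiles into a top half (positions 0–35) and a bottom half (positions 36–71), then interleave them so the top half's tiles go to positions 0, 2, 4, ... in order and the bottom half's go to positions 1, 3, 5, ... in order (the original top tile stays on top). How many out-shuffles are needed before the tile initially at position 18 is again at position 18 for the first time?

35

Follow position 18 under repeated out-shuffles:
18 → 36 → 1 → 2 → 4 → 8 → 16 → 32 → ... → 18 (length 35)
It first returns after 35 out-shuffles.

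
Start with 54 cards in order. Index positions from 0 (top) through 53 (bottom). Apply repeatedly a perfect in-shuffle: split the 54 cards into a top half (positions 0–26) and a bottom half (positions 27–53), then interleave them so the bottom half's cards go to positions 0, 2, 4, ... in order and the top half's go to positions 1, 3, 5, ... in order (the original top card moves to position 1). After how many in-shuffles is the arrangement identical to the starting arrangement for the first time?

The in-shuffle permutes the 54 positions with cycle lengths [4, 10, 20, 20].
Every card is home exactly when every cycle has completed a whole number of laps, i.e. after lcm(4, 10, 20) = 20 in-shuffles.

20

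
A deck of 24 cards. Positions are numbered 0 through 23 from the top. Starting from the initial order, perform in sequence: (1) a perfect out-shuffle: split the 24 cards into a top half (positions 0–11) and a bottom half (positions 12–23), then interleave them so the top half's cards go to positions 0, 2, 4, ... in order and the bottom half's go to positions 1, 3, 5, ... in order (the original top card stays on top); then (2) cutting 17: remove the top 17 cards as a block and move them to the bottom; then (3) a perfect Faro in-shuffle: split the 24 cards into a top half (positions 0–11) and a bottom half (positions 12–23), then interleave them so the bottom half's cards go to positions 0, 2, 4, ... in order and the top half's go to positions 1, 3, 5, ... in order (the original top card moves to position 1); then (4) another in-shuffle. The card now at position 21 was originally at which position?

Undo the operations in reverse order, starting from position 21:
  undo op 4 (in-shuffle, from top half): 21 ← 10
  undo op 3 (in-shuffle, from bottom half): 10 ← 17
  undo op 2 (cut 17): 17 ← 10
  undo op 1 (out-shuffle, from top half): 10 ← 5
So the card at position 21 came from original position 5.

5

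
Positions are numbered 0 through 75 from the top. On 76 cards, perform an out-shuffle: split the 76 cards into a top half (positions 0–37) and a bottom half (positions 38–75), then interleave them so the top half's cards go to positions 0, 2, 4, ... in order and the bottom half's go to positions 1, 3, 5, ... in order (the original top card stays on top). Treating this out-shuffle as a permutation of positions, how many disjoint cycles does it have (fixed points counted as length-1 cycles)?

Trace each unvisited position around until it returns:
(0) (1 2 4 8 16 32 ... len 20) (3 6 12 24 48 21 ... len 20) (5 10 20 40) (7 14 28 56 37 74 ... len 20) (15 30 60 45) (25 50) (35 70 65 55) ... plus 1 more
9 cycles in total.

9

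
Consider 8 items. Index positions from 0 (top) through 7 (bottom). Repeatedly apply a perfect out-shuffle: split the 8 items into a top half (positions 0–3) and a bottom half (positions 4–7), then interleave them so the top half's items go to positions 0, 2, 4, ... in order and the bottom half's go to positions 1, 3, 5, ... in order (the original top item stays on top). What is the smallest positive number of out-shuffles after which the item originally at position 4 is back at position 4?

Follow position 4 under repeated out-shuffles:
4 → 1 → 2 → 4
It first returns after 3 out-shuffles.

3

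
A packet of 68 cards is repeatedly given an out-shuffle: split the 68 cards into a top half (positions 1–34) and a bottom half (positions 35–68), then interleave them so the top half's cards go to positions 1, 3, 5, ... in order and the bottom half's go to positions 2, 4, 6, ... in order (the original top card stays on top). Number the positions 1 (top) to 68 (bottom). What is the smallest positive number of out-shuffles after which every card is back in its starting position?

The out-shuffle permutes the 68 positions with cycle lengths [1, 1, 66].
Every card is home exactly when every cycle has completed a whole number of laps, i.e. after lcm(1, 66) = 66 out-shuffles.

66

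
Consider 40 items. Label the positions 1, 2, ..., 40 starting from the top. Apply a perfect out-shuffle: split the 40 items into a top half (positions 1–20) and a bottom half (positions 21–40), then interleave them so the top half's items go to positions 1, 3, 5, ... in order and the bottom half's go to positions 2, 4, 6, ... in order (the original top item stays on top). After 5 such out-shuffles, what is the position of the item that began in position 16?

13

Track the item's position through each out-shuffle:
16 → 31 → 22 → 4 → 7 → 13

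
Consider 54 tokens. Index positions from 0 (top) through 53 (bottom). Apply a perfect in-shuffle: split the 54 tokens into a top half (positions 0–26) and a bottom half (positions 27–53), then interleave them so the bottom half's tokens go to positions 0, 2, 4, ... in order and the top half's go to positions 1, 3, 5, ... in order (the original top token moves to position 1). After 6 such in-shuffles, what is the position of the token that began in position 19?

Track the token's position through each in-shuffle:
19 → 39 → 24 → 49 → 44 → 34 → 14

14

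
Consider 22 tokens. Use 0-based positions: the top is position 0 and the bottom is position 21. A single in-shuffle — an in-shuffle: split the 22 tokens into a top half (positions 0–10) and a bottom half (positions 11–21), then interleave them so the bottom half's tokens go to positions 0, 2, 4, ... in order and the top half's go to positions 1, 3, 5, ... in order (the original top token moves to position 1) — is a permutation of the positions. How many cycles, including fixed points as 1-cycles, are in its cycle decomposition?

2

Trace each unvisited position around until it returns:
(0 1 3 7 15 8 ... len 11) (4 9 19 16 10 21 ... len 11)
2 cycles in total.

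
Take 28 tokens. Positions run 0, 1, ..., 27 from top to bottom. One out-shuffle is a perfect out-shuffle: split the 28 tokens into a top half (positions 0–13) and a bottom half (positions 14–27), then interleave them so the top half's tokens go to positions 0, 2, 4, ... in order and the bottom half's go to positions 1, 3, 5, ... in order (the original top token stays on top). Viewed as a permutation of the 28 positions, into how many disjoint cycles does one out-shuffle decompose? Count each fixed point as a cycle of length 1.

Trace each unvisited position around until it returns:
(0) (1 2 4 8 16 5 ... len 18) (3 6 12 24 21 15) (9 18) (27)
5 cycles in total.

5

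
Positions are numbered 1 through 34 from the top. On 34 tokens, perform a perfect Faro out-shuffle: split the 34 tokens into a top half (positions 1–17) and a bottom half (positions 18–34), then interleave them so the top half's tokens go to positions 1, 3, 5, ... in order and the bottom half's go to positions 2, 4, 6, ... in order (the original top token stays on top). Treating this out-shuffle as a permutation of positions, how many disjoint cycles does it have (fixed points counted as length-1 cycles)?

6

Trace each unvisited position around until it returns:
(1) (2 3 5 9 17 33 32 30 26 18) (4 7 13 25 16 31 28 22 10 19) (6 11 21 8 15 29 24 14 27 20) (12 23) (34)
6 cycles in total.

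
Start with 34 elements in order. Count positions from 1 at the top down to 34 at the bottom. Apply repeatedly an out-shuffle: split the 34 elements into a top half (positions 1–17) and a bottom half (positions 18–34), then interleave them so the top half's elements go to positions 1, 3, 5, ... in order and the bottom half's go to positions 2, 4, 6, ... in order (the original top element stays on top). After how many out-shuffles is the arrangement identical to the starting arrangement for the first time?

10

The out-shuffle permutes the 34 positions with cycle lengths [1, 1, 2, 10, 10, 10].
Every element is home exactly when every cycle has completed a whole number of laps, i.e. after lcm(1, 2, 10) = 10 out-shuffles.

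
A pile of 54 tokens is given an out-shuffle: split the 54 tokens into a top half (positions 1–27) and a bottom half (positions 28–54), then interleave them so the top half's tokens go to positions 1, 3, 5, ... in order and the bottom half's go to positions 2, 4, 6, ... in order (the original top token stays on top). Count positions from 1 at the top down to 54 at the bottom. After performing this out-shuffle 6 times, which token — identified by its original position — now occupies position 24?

Work backwards from position 24, undoing one out-shuffle at a time:
24 ← 39 ← 20 ← 37 ← 19 ← 10 ← 32
So the token now at position 24 started at position 32.

32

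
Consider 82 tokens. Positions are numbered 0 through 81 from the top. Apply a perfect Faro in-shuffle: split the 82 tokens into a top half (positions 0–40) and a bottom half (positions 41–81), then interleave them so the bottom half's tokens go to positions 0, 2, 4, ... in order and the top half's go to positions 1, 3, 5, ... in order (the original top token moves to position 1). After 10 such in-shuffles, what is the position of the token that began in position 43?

Track the token's position through each in-shuffle:
43 → 4 → 9 → 19 → 39 → 79 → 76 → 70 → 58 → 34 → 69

69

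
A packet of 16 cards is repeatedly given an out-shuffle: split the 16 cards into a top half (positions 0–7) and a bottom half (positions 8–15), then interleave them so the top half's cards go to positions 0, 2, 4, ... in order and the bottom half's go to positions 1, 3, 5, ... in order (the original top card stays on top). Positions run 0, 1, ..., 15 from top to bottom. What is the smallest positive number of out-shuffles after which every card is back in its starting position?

4

The out-shuffle permutes the 16 positions with cycle lengths [1, 1, 2, 4, 4, 4].
Every card is home exactly when every cycle has completed a whole number of laps, i.e. after lcm(1, 2, 4) = 4 out-shuffles.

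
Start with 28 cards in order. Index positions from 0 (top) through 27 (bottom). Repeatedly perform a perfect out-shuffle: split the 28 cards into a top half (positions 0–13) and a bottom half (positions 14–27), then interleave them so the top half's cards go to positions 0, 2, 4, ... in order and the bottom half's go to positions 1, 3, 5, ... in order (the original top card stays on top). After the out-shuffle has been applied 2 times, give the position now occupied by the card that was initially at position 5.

20

Track the card's position through each out-shuffle:
5 → 10 → 20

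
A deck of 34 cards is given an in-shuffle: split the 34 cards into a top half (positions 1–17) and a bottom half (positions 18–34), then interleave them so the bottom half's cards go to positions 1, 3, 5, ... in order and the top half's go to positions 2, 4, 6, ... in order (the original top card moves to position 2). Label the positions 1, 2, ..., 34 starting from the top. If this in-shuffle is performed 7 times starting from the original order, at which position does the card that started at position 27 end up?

26

Track the card's position through each in-shuffle:
27 → 19 → 3 → 6 → 12 → 24 → 13 → 26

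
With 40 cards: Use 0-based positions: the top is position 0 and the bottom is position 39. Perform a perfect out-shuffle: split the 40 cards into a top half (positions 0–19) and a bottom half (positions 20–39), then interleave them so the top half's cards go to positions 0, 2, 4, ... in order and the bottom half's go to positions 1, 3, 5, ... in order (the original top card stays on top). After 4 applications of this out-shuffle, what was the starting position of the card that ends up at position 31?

Work backwards from position 31, undoing one out-shuffle at a time:
31 ← 35 ← 37 ← 38 ← 19
So the card now at position 31 started at position 19.

19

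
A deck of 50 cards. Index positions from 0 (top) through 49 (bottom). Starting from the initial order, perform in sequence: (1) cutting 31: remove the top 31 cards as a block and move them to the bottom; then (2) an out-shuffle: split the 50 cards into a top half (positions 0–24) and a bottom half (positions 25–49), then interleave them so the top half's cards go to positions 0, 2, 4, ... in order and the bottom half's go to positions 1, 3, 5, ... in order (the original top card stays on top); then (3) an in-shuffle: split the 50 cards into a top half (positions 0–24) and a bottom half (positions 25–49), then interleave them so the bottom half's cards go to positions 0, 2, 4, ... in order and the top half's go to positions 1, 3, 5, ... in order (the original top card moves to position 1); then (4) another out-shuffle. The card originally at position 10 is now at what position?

Track the card from position 10 forward through each operation:
  after op 1 (cut 31): 10 → 29
  after op 2 (out-shuffle): 29 → 9
  after op 3 (in-shuffle): 9 → 19
  after op 4 (out-shuffle): 19 → 38

38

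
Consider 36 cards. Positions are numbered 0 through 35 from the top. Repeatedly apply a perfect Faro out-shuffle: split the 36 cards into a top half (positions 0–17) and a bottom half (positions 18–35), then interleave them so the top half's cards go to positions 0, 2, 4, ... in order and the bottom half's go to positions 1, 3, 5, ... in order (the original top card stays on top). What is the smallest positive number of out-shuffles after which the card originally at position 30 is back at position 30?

3

Follow position 30 under repeated out-shuffles:
30 → 25 → 15 → 30
It first returns after 3 out-shuffles.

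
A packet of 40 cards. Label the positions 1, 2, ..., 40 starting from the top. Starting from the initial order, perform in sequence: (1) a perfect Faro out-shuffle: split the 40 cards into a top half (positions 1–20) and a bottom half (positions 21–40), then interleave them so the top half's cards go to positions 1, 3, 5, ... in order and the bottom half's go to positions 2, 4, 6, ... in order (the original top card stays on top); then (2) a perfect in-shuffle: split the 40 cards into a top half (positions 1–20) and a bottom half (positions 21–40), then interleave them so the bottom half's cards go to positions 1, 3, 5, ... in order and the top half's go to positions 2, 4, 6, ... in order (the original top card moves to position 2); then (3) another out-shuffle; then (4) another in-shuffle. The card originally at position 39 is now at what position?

Track the card from position 39 forward through each operation:
  after op 1 (out-shuffle): 39 → 38
  after op 2 (in-shuffle): 38 → 35
  after op 3 (out-shuffle): 35 → 30
  after op 4 (in-shuffle): 30 → 19

19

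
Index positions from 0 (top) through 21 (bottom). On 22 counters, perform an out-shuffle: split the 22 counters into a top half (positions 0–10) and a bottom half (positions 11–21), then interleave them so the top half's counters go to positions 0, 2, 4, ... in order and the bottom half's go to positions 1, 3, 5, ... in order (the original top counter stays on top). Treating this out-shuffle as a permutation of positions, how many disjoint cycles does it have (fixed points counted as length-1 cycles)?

7

Trace each unvisited position around until it returns:
(0) (1 2 4 8 16 11) (3 6 12) (5 10 20 19 17 13) (7 14) (9 18 15) (21)
7 cycles in total.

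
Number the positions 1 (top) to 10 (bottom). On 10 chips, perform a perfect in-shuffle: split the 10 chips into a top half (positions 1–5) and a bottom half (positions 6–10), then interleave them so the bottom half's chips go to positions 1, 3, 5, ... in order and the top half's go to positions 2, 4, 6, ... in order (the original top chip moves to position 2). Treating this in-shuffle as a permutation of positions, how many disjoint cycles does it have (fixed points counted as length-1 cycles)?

Trace each unvisited position around until it returns:
(1 2 4 8 5 10 9 7 3 6)
1 cycle in total.

1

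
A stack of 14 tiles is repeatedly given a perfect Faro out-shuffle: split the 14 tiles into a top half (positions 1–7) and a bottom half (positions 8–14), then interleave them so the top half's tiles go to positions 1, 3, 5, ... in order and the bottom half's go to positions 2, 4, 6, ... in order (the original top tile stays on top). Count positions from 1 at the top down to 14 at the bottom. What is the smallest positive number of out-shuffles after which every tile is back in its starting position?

The out-shuffle permutes the 14 positions with cycle lengths [1, 1, 12].
Every tile is home exactly when every cycle has completed a whole number of laps, i.e. after lcm(1, 12) = 12 out-shuffles.

12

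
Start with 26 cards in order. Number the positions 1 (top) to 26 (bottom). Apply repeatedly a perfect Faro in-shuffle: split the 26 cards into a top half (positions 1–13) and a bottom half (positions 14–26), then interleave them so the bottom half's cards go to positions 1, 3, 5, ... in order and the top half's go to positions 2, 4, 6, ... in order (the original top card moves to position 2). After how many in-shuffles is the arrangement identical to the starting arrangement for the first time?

The in-shuffle permutes the 26 positions with cycle lengths [2, 6, 18].
Every card is home exactly when every cycle has completed a whole number of laps, i.e. after lcm(2, 6, 18) = 18 in-shuffles.

18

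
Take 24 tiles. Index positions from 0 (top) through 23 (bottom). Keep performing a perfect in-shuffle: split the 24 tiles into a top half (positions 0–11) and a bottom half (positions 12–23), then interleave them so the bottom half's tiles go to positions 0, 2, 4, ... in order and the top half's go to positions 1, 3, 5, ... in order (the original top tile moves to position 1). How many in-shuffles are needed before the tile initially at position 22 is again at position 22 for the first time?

20

Follow position 22 under repeated in-shuffles:
22 → 20 → 16 → 8 → 17 → 10 → 21 → 18 → 12 → 0 → 1 → 3 → 7 → 15 → 6 → 13 → 2 → 5 → 11 → 23 → 22
It first returns after 20 in-shuffles.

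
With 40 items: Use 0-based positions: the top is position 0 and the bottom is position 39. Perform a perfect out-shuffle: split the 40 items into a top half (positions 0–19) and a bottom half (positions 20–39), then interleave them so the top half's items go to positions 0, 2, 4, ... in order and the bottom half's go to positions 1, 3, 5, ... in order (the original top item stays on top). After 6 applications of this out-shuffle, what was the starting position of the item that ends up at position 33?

Work backwards from position 33, undoing one out-shuffle at a time:
33 ← 36 ← 18 ← 9 ← 24 ← 12 ← 6
So the item now at position 33 started at position 6.

6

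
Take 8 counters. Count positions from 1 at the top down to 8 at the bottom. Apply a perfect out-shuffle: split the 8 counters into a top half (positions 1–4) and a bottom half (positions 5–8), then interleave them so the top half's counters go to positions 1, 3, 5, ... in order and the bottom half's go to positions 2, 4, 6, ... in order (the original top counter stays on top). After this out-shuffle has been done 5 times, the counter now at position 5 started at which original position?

2

Work backwards from position 5, undoing one out-shuffle at a time:
5 ← 3 ← 2 ← 5 ← 3 ← 2
So the counter now at position 5 started at position 2.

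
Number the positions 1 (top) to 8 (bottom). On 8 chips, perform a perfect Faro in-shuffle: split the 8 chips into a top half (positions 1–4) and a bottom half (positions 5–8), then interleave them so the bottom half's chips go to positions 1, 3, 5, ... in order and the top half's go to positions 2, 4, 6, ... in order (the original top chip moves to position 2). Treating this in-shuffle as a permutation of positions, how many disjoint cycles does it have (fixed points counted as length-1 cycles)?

Trace each unvisited position around until it returns:
(1 2 4 8 7 5) (3 6)
2 cycles in total.

2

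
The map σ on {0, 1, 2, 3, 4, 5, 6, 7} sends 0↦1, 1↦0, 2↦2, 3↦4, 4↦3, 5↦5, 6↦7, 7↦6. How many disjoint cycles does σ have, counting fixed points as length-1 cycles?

5

Cycle decomposition: (0 1) (2) (3 4) (5) (6 7).
5 cycles.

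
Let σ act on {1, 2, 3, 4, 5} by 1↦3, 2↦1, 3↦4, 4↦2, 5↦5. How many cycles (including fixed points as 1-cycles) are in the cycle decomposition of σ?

Cycle decomposition: (1 3 4 2) (5).
2 cycles.

2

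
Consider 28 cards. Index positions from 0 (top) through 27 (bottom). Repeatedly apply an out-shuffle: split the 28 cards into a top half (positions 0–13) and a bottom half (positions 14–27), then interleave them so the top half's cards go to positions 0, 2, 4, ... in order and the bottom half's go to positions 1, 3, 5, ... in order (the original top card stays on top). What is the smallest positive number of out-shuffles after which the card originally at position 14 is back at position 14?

18

Follow position 14 under repeated out-shuffles:
14 → 1 → 2 → 4 → 8 → 16 → 5 → 10 → 20 → 13 → 26 → 25 → 23 → 19 → 11 → 22 → 17 → 7 → 14
It first returns after 18 out-shuffles.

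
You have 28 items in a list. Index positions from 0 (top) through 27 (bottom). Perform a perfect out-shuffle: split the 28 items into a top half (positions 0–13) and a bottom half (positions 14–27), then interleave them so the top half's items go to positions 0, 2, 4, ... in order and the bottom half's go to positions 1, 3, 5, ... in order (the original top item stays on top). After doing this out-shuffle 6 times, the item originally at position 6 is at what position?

6

Track the item's position through each out-shuffle:
6 → 12 → 24 → 21 → 15 → 3 → 6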